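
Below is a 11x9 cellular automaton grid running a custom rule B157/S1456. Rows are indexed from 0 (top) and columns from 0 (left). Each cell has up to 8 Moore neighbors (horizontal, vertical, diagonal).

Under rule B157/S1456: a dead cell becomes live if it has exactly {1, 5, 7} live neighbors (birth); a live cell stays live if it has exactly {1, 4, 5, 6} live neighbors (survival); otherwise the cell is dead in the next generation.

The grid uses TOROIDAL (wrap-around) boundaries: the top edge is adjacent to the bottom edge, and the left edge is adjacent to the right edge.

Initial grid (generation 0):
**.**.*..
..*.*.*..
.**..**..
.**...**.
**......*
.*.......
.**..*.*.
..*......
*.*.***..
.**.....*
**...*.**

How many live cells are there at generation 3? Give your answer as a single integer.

Answer: 40

Derivation:
Simulating step by step:
Generation 0 (given above): 38 live cells
Generation 1: 37 live cells
**...*...
.***....*
.**..**.*
***.*....
**.*.*...
**.***...
....*...*
.*.......
.*..*.*..
.*......*
***.....*
Generation 2: 35 live cells
**....*..
.**......
.***..*..
***......
**.*.....
*...*..*.
......***
.*....*.*
...*....*
.*..*.*..
**.****..
Generation 3: 40 live cells
***......
.**.*...*
.**.**.**
***..***.
**...***.
....*...*
..***..**
...**....
...*....*
....**...
**...*...
Population at generation 3: 40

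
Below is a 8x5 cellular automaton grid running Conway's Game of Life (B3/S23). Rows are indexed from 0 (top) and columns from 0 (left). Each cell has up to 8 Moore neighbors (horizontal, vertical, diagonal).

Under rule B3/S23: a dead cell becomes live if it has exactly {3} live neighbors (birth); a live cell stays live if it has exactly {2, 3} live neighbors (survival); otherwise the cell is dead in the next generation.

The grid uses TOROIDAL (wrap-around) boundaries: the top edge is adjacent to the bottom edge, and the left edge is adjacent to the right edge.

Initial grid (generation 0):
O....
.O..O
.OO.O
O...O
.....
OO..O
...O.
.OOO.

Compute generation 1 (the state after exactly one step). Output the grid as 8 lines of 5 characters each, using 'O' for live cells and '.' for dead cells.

Simulating step by step:
Generation 0 (given above): 15 live cells
Generation 1: 22 live cells
(generation 1 grid is the final answer)

Answer: O..OO
.OOOO
.OO.O
OO.OO
.O...
O...O
...O.
.OOOO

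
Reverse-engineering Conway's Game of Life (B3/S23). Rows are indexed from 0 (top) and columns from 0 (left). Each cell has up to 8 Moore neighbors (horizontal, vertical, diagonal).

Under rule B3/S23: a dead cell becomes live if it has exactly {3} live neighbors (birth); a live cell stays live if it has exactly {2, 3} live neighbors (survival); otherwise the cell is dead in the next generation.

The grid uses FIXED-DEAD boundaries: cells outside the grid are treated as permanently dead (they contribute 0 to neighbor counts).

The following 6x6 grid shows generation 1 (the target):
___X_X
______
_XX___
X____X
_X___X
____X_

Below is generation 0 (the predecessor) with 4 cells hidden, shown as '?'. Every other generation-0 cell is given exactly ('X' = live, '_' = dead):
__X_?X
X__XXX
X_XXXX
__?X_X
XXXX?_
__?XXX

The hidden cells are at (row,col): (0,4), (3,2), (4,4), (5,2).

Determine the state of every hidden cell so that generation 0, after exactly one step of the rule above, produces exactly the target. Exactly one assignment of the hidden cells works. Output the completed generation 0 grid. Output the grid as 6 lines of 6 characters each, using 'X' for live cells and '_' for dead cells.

Hidden generation-0 cells (in order): (0,4), (3,2), (4,4), (5,2).
A hidden cell only influences target cells in its own 3x3 neighborhood. Try each of the 2^4 = 16 assignments, step the completed generation 0 forward once under B3/S23, and compare with the target:
  (0,4)=_ (3,2)=_ (4,4)=_ (5,2)=_ -> step gives (5,1)='X' but target has '_' -> reject
  (0,4)=_ (3,2)=_ (4,4)=_ (5,2)=X -> step reproduces the target at every cell -> ACCEPT
  (0,4)=_ (3,2)=_ (4,4)=X (5,2)=_ -> step gives (4,5)='_' but target has 'X' -> reject
  (0,4)=_ (3,2)=_ (4,4)=X (5,2)=X -> step gives (4,5)='_' but target has 'X' -> reject
  (0,4)=_ (3,2)=X (4,4)=_ (5,2)=_ -> step gives (2,1)='_' but target has 'X' -> reject
  (0,4)=_ (3,2)=X (4,4)=_ (5,2)=X -> step gives (2,1)='_' but target has 'X' -> reject
  (0,4)=_ (3,2)=X (4,4)=X (5,2)=_ -> step gives (2,1)='_' but target has 'X' -> reject
  (0,4)=_ (3,2)=X (4,4)=X (5,2)=X -> step gives (2,1)='_' but target has 'X' -> reject
  (0,4)=X (3,2)=_ (4,4)=_ (5,2)=_ -> step gives (0,3)='_' but target has 'X' -> reject
  (0,4)=X (3,2)=_ (4,4)=_ (5,2)=X -> step gives (0,3)='_' but target has 'X' -> reject
  (0,4)=X (3,2)=_ (4,4)=X (5,2)=_ -> step gives (0,3)='_' but target has 'X' -> reject
  (0,4)=X (3,2)=_ (4,4)=X (5,2)=X -> step gives (0,3)='_' but target has 'X' -> reject
  (0,4)=X (3,2)=X (4,4)=_ (5,2)=_ -> step gives (0,3)='_' but target has 'X' -> reject
  (0,4)=X (3,2)=X (4,4)=_ (5,2)=X -> step gives (0,3)='_' but target has 'X' -> reject
  (0,4)=X (3,2)=X (4,4)=X (5,2)=_ -> step gives (0,3)='_' but target has 'X' -> reject
  (0,4)=X (3,2)=X (4,4)=X (5,2)=X -> step gives (0,3)='_' but target has 'X' -> reject
Unique solution: (0,4)=dead, (3,2)=dead, (4,4)=dead, (5,2)=live.
Check: live-neighbor counts of every cell in the completed generation 0:
121342
144564
133574
356562
135563
244431
Applying B3/S23 to generation 0 with these counts gives:
___X_X
______
_XX___
X____X
_X___X
____X_
which matches the target exactly.

Answer: __X__X
X__XXX
X_XXXX
___X_X
XXXX__
__XXXX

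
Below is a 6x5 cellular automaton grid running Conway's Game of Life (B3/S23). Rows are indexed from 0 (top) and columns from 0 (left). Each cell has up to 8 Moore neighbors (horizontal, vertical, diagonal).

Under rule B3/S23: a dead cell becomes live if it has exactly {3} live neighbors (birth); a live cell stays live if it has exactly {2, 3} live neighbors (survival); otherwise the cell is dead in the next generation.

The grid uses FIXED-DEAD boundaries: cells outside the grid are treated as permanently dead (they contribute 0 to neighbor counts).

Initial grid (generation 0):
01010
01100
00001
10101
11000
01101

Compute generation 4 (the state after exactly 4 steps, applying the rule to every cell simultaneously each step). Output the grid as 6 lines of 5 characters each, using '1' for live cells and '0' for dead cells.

Answer: 00000
01110
01100
01100
10100
11000

Derivation:
Simulating step by step:
Generation 0 (given above): 13 live cells
Generation 1: 11 live cells
01000
01110
00100
10010
10000
11100
Generation 2: 8 live cells
01000
01010
00000
01000
10100
11000
Generation 3: 8 live cells
00100
00100
00100
01000
10100
11000
Generation 4: 11 live cells
(generation 4 grid is the final answer)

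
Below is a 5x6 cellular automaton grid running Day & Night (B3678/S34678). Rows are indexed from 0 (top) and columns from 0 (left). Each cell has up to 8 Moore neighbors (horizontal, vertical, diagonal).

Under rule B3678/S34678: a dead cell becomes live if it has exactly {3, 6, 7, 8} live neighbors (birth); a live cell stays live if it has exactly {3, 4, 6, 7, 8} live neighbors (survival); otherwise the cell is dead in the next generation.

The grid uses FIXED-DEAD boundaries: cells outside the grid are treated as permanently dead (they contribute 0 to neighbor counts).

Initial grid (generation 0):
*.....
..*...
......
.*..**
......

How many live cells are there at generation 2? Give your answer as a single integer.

Answer: 0

Derivation:
Simulating step by step:
Generation 0 (given above): 5 live cells
Generation 1: 0 live cells
......
......
......
......
......
Generation 2: 0 live cells
......
......
......
......
......
Population at generation 2: 0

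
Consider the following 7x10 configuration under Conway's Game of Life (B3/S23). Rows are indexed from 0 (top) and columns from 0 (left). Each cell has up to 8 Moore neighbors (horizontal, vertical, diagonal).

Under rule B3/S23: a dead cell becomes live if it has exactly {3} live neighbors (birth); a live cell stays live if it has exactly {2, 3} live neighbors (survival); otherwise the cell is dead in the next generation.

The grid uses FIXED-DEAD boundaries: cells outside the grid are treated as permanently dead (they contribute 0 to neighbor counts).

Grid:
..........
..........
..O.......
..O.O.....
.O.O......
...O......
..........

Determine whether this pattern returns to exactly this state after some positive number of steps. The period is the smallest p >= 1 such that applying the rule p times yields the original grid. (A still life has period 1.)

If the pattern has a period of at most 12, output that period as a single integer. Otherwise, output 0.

Answer: 2

Derivation:
Simulating and comparing each generation to the original:
Gen 0 (original, given above): 6 live cells
Gen 1: 6 live cells, differs from original
Gen 2: 6 live cells, MATCHES original -> period = 2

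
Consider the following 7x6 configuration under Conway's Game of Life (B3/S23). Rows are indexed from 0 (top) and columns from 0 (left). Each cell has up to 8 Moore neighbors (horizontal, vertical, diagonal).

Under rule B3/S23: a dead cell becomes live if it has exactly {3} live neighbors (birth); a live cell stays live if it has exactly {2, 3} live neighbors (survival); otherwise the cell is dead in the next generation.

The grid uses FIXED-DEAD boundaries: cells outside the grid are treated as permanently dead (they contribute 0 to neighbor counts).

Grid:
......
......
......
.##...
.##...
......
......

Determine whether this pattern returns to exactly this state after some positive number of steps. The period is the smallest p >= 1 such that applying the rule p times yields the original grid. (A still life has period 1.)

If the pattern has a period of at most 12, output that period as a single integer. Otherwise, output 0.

Answer: 1

Derivation:
Simulating and comparing each generation to the original:
Gen 0 (original, given above): 4 live cells
Gen 1: 4 live cells, MATCHES original -> period = 1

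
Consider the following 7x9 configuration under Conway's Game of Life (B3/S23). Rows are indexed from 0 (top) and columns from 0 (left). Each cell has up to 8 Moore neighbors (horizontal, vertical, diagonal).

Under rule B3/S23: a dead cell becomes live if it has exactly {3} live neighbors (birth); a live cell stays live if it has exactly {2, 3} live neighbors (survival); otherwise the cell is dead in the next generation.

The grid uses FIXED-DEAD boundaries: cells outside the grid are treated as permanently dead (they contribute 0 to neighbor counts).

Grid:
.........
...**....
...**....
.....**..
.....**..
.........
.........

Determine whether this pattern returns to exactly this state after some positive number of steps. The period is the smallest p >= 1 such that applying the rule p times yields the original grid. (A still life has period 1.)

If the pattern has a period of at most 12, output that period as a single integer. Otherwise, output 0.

Simulating and comparing each generation to the original:
Gen 0 (original, given above): 8 live cells
Gen 1: 6 live cells, differs from original
Gen 2: 8 live cells, MATCHES original -> period = 2

Answer: 2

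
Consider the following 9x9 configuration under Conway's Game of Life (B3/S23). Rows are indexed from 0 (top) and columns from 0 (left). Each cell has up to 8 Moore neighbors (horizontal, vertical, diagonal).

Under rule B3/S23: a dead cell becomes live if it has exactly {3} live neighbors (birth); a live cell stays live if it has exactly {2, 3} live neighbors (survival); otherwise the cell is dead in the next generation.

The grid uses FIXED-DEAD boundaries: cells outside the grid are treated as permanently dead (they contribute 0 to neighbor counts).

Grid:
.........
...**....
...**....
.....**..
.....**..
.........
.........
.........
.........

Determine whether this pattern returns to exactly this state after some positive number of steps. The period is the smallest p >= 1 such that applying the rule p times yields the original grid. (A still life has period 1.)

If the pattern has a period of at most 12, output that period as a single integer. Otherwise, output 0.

Answer: 2

Derivation:
Simulating and comparing each generation to the original:
Gen 0 (original, given above): 8 live cells
Gen 1: 6 live cells, differs from original
Gen 2: 8 live cells, MATCHES original -> period = 2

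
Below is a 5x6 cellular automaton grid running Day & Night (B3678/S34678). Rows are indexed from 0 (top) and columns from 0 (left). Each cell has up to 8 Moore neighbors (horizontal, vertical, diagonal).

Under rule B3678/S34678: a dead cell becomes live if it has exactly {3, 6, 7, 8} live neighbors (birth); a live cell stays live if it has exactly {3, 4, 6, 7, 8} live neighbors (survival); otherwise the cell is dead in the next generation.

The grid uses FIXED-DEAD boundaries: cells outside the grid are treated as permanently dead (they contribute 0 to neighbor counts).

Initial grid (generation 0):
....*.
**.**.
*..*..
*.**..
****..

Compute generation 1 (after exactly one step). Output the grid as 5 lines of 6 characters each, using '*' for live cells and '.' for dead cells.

Simulating step by step:
Generation 0 (given above): 14 live cells
Generation 1: 13 live cells
(generation 1 grid is the final answer)

Answer: ...*..
..***.
*..*..
**.**.
.***..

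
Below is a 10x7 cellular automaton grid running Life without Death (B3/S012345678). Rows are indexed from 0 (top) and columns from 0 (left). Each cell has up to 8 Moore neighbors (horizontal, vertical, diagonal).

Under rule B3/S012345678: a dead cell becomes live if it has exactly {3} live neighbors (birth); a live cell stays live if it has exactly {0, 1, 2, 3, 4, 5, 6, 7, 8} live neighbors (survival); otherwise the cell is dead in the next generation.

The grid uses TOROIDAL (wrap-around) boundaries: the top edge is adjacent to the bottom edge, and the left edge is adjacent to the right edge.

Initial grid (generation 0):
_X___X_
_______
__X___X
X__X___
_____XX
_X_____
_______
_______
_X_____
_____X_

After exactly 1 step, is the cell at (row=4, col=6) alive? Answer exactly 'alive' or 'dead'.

Simulating step by step:
Generation 0 (given above): 11 live cells
Generation 1: 13 live cells
_X___X_
_______
__X___X
X__X_X_
X____XX
_X_____
_______
_______
_X_____
_____X_

Cell (4,6) at generation 1: 1 -> alive

Answer: alive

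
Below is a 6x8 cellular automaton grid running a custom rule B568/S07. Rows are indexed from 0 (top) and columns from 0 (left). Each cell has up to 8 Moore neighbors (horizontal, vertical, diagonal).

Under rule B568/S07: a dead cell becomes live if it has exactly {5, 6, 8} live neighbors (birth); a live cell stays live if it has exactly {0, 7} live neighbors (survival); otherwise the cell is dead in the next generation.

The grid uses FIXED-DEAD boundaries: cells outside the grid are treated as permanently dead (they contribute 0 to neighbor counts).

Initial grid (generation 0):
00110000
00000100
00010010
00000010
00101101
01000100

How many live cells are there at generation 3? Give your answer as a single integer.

Simulating step by step:
Generation 0 (given above): 12 live cells
Generation 1: 1 live cells
00000000
00000000
00010000
00000000
00000000
00000000
Generation 2: 1 live cells
00000000
00000000
00010000
00000000
00000000
00000000
Generation 3: 1 live cells
00000000
00000000
00010000
00000000
00000000
00000000
Population at generation 3: 1

Answer: 1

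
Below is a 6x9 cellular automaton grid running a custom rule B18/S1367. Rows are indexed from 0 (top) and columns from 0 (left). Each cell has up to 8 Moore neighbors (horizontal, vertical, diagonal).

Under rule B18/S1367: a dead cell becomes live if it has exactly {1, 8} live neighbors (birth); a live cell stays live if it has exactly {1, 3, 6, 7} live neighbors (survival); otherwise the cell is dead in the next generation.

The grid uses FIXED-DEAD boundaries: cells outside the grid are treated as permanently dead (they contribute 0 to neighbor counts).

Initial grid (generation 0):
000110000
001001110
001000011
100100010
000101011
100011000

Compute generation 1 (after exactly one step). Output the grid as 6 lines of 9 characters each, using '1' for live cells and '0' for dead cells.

Answer: 010000001
000000110
100000001
000001000
000000000
011010000

Derivation:
Simulating step by step:
Generation 0 (given above): 19 live cells
Generation 1: 10 live cells
(generation 1 grid is the final answer)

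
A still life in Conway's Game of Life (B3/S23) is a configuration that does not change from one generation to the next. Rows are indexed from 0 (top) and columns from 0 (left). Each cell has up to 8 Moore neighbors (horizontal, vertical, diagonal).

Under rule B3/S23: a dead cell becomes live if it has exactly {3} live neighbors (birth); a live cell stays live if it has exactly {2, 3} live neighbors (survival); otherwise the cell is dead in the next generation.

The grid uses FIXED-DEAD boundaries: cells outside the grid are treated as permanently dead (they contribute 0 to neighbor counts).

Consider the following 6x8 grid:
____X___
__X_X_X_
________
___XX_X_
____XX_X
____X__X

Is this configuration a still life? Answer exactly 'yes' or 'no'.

Compute generation 1 and compare to generation 0 (given above):
Generation 1:
___X_X__
___X_X__
____X___
___XX_X_
_______X
____XXX_
Cell (0,3) differs: gen0=0 vs gen1=1 -> NOT a still life.

Answer: no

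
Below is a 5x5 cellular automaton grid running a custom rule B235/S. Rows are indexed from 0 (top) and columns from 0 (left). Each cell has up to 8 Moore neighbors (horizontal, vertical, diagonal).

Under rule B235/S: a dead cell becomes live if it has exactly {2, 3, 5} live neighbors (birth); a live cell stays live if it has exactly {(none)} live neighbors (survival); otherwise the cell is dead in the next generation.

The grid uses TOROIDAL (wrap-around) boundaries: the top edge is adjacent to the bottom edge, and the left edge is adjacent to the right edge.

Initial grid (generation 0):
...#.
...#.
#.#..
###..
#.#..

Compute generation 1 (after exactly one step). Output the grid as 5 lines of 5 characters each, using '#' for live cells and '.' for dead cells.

Simulating step by step:
Generation 0 (given above): 9 live cells
Generation 1: 14 live cells
(generation 1 grid is the final answer)

Answer: .##.#
.##.#
.#.##
...##
.#.##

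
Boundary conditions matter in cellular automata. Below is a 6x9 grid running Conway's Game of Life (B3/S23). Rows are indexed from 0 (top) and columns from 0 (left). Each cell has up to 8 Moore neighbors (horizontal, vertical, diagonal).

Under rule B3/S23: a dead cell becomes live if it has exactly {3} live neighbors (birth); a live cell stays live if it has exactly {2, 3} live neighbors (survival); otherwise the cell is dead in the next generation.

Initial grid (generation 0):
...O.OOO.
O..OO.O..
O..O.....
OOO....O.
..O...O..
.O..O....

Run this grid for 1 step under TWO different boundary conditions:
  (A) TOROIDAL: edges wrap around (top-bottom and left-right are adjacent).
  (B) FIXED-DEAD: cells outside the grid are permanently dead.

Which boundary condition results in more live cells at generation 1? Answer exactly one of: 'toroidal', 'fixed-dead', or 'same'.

Under TOROIDAL boundary, generation 1:
..OO..OO.
..OO..OOO
O..OO....
O.OO....O
O.OO.....
..OOO..O.
Population = 23

Under FIXED-DEAD boundary, generation 1:
...O.OOO.
..OO..OO.
O..OO....
O.OO.....
O.OO.....
.........
Population = 17

Comparison: toroidal=23, fixed-dead=17 -> toroidal

Answer: toroidal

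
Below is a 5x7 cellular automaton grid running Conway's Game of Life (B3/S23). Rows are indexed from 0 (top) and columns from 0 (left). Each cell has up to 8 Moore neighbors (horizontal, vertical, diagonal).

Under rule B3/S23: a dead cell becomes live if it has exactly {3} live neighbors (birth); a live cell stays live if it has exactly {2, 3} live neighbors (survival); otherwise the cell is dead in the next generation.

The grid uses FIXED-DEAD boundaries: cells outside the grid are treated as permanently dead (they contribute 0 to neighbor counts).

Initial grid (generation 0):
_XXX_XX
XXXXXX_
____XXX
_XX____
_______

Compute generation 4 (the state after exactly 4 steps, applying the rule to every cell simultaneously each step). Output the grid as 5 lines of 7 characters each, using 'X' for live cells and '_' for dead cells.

Simulating step by step:
Generation 0 (given above): 16 live cells
Generation 1: 7 live cells
X____XX
X______
X_____X
_____X_
_______
Generation 2: 4 live cells
_______
XX___XX
_______
_______
_______
Generation 3: 0 live cells
_______
_______
_______
_______
_______
Generation 4: 0 live cells
(generation 4 grid is the final answer)

Answer: _______
_______
_______
_______
_______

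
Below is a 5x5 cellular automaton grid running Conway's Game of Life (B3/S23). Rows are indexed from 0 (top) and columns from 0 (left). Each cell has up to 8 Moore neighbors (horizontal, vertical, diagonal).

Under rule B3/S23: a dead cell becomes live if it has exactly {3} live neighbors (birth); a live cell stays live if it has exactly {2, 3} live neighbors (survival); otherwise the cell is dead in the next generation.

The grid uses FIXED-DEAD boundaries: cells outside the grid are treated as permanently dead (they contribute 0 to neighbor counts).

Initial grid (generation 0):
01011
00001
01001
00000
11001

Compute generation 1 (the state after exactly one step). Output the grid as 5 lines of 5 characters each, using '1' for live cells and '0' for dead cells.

Simulating step by step:
Generation 0 (given above): 9 live cells
Generation 1: 6 live cells
(generation 1 grid is the final answer)

Answer: 00011
00101
00000
11000
00000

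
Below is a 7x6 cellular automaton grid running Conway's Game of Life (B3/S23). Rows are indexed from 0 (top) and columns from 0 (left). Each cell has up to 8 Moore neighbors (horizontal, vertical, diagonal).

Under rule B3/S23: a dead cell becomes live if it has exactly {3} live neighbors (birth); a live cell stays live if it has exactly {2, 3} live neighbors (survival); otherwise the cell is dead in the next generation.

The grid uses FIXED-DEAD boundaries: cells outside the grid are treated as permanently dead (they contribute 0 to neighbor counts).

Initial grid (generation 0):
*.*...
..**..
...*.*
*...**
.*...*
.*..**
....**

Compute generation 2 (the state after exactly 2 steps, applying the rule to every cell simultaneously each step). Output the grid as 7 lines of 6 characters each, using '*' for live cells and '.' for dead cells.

Simulating step by step:
Generation 0 (given above): 16 live cells
Generation 1: 15 live cells
.***..
.****.
..**.*
.....*
**....
......
....**
Generation 2: 7 live cells
(generation 2 grid is the final answer)

Answer: .*..*.
......
.*...*
.**.*.
......
......
......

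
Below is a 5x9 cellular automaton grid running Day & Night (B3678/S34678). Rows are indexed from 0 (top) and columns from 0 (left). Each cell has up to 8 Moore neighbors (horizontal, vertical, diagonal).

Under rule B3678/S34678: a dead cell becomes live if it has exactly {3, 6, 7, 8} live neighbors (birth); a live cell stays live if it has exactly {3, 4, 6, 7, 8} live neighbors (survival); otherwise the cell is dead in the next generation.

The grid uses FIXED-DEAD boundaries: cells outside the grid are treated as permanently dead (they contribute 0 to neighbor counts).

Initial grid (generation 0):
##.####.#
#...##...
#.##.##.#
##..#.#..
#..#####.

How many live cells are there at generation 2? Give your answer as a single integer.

Answer: 14

Derivation:
Simulating step by step:
Generation 0 (given above): 26 live cells
Generation 1: 16 live cells
....##...
#...##...
#..#..##.
##...#...
.#..###..
Generation 2: 14 live cells
....##...
...###...
#.....#..
###..#.#.
#....#...
Population at generation 2: 14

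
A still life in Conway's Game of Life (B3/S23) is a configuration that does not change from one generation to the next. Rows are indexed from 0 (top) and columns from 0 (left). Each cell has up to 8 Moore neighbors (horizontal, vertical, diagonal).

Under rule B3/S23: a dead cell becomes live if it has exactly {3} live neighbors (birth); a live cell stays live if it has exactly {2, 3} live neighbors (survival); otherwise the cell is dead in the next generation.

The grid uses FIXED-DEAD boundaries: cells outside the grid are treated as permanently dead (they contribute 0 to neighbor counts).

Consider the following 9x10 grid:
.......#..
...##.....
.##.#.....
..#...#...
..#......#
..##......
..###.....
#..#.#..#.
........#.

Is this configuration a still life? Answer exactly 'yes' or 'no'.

Answer: no

Derivation:
Compute generation 1 and compare to generation 0 (given above):
Generation 1:
..........
..###.....
.##.##....
..#.......
.##.......
.#..#.....
.#........
..##......
..........
Cell (0,7) differs: gen0=1 vs gen1=0 -> NOT a still life.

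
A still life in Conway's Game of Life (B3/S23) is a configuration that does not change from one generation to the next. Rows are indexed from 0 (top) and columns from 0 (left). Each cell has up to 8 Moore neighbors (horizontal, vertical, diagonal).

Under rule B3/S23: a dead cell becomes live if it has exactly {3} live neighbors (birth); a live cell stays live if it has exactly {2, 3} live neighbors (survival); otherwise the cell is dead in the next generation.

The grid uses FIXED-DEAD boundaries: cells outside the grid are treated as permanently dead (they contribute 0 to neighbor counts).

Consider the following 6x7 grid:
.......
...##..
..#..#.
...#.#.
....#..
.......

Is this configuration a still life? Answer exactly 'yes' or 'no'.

Compute generation 1 and compare to generation 0 (given above):
Generation 1:
.......
...##..
..#..#.
...#.#.
....#..
.......
The grids are IDENTICAL -> still life.

Answer: yes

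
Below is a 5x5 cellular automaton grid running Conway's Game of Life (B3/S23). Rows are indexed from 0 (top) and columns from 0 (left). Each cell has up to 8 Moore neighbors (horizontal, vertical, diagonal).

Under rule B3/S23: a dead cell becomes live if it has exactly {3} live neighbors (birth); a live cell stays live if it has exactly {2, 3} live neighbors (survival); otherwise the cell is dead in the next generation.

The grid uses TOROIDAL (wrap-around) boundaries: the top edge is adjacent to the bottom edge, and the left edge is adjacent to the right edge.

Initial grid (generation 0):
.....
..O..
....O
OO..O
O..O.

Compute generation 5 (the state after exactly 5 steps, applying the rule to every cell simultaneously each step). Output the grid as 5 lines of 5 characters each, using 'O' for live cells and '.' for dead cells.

Answer: .....
.....
O.OO.
O.O..
O.O..

Derivation:
Simulating step by step:
Generation 0 (given above): 7 live cells
Generation 1: 7 live cells
.....
.....
.O.OO
.O.O.
OO...
Generation 2: 8 live cells
.....
.....
O..OO
.O.O.
OOO..
Generation 3: 10 live cells
.O...
....O
O.OOO
...O.
OOO..
Generation 4: 10 live cells
.OO..
.OO.O
O.O..
.....
OOO..
Generation 5: 7 live cells
(generation 5 grid is the final answer)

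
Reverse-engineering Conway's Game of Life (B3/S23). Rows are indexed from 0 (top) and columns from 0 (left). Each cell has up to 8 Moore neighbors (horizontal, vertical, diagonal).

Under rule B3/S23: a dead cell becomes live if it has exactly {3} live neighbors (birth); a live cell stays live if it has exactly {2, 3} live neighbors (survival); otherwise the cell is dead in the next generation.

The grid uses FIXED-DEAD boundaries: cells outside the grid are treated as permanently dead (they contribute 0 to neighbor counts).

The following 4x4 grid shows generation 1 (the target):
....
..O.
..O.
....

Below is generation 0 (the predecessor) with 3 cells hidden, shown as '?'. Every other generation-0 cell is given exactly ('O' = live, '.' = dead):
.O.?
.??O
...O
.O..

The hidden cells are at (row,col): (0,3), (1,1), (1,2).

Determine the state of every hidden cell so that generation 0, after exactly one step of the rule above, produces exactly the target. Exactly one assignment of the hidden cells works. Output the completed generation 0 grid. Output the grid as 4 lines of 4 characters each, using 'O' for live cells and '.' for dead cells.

Hidden generation-0 cells (in order): (0,3), (1,1), (1,2).
A hidden cell only influences target cells in its own 3x3 neighborhood. Try each of the 2^3 = 8 assignments, step the completed generation 0 forward once under B3/S23, and compare with the target:
  (0,3)=. (1,1)=. (1,2)=. -> step reproduces the target at every cell -> ACCEPT
  (0,3)=. (1,1)=. (1,2)=O -> step gives (0,2)='O' but target has '.' -> reject
  (0,3)=. (1,1)=O (1,2)=. -> step gives (0,2)='O' but target has '.' -> reject
  (0,3)=. (1,1)=O (1,2)=O -> step gives (0,1)='O' but target has '.' -> reject
  (0,3)=O (1,1)=. (1,2)=. -> step gives (0,2)='O' but target has '.' -> reject
  (0,3)=O (1,1)=. (1,2)=O -> step gives (0,3)='O' but target has '.' -> reject
  (0,3)=O (1,1)=O (1,2)=. -> step gives (1,2)='.' but target has 'O' -> reject
  (0,3)=O (1,1)=O (1,2)=O -> step gives (0,1)='O' but target has '.' -> reject
Unique solution: (0,3)=dead, (1,1)=dead, (1,2)=dead.
Check: live-neighbor counts of every cell in the completed generation 0:
1021
1131
1131
1021
Applying B3/S23 to generation 0 with these counts gives:
....
..O.
..O.
....
which matches the target exactly.

Answer: .O..
...O
...O
.O..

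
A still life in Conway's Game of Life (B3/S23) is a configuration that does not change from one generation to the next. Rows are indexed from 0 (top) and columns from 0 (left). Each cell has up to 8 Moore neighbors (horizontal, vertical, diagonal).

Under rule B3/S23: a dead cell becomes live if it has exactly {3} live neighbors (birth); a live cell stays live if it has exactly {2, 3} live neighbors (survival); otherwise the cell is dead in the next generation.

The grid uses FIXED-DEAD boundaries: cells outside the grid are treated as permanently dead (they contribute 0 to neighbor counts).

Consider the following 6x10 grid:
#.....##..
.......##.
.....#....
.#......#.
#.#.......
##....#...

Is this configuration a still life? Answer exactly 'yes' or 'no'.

Compute generation 1 and compare to generation 0 (given above):
Generation 1:
......###.
.......##.
.......##.
.#........
#.#.......
##........
Cell (0,0) differs: gen0=1 vs gen1=0 -> NOT a still life.

Answer: no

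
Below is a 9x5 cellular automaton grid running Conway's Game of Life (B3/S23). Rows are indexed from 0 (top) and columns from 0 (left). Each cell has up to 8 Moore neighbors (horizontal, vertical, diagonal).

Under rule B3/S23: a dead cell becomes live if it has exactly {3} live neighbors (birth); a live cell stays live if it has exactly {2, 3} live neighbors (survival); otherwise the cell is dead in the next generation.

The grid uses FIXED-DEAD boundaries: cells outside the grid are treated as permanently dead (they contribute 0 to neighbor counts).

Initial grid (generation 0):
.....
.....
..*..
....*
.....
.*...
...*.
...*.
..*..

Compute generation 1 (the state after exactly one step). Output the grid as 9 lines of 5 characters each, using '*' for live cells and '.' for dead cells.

Simulating step by step:
Generation 0 (given above): 6 live cells
Generation 1: 3 live cells
(generation 1 grid is the final answer)

Answer: .....
.....
.....
.....
.....
.....
..*..
..**.
.....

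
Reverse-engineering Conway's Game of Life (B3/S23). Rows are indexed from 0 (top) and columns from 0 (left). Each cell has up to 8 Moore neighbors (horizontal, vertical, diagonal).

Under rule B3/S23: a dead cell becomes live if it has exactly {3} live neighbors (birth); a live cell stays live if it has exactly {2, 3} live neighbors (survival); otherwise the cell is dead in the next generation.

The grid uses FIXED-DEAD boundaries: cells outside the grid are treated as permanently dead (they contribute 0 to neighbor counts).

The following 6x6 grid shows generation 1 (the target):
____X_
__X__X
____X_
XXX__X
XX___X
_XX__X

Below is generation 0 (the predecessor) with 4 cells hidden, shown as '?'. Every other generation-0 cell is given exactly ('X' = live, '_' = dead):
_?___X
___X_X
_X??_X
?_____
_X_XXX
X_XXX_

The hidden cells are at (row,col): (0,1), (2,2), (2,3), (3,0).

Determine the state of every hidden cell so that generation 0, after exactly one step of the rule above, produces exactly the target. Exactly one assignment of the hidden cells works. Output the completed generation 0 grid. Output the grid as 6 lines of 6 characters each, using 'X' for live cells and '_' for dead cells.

Answer: _X___X
___X_X
_X___X
X_____
_X_XXX
X_XXX_

Derivation:
Hidden generation-0 cells (in order): (0,1), (2,2), (2,3), (3,0).
A hidden cell only influences target cells in its own 3x3 neighborhood. Try each of the 2^4 = 16 assignments, step the completed generation 0 forward once under B3/S23, and compare with the target:
  (0,1)=_ (2,2)=_ (2,3)=_ (3,0)=_ -> step gives (1,2)='_' but target has 'X' -> reject
  (0,1)=_ (2,2)=_ (2,3)=_ (3,0)=X -> step gives (1,2)='_' but target has 'X' -> reject
  (0,1)=_ (2,2)=_ (2,3)=X (3,0)=_ -> step gives (2,2)='X' but target has '_' -> reject
  (0,1)=_ (2,2)=_ (2,3)=X (3,0)=X -> step gives (2,2)='X' but target has '_' -> reject
  (0,1)=_ (2,2)=X (2,3)=_ (3,0)=_ -> step gives (2,2)='X' but target has '_' -> reject
  (0,1)=_ (2,2)=X (2,3)=_ (3,0)=X -> step gives (2,1)='X' but target has '_' -> reject
  (0,1)=_ (2,2)=X (2,3)=X (3,0)=_ -> step gives (1,2)='_' but target has 'X' -> reject
  (0,1)=_ (2,2)=X (2,3)=X (3,0)=X -> step gives (1,2)='_' but target has 'X' -> reject
  (0,1)=X (2,2)=_ (2,3)=_ (3,0)=_ -> step gives (3,0)='_' but target has 'X' -> reject
  (0,1)=X (2,2)=_ (2,3)=_ (3,0)=X -> step reproduces the target at every cell -> ACCEPT
  (0,1)=X (2,2)=_ (2,3)=X (3,0)=_ -> step gives (1,2)='_' but target has 'X' -> reject
  (0,1)=X (2,2)=_ (2,3)=X (3,0)=X -> step gives (1,2)='_' but target has 'X' -> reject
  (0,1)=X (2,2)=X (2,3)=_ (3,0)=_ -> step gives (1,1)='X' but target has '_' -> reject
  (0,1)=X (2,2)=X (2,3)=_ (3,0)=X -> step gives (1,1)='X' but target has '_' -> reject
  (0,1)=X (2,2)=X (2,3)=X (3,0)=_ -> step gives (1,1)='X' but target has '_' -> reject
  (0,1)=X (2,2)=X (2,3)=X (3,0)=X -> step gives (1,1)='X' but target has '_' -> reject
Unique solution: (0,1)=live, (2,2)=dead, (2,3)=dead, (3,0)=live.
Check: live-neighbor counts of every cell in the completed generation 0:
102131
223042
212131
233243
334442
133443
Applying B3/S23 to generation 0 with these counts gives:
____X_
__X__X
____X_
XXX__X
XX___X
_XX__X
which matches the target exactly.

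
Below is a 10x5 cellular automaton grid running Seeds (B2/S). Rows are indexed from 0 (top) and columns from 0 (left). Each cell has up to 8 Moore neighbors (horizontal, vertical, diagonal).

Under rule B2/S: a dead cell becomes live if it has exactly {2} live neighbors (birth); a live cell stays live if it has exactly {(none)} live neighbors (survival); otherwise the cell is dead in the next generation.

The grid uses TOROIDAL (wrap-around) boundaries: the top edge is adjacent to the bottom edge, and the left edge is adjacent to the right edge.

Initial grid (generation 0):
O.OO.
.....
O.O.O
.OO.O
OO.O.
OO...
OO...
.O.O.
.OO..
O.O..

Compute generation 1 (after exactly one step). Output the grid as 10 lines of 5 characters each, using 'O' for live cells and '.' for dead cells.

Answer: .....
.....
.....
.....
.....
.....
.....
....O
....O
.....

Derivation:
Simulating step by step:
Generation 0 (given above): 22 live cells
Generation 1: 2 live cells
(generation 1 grid is the final answer)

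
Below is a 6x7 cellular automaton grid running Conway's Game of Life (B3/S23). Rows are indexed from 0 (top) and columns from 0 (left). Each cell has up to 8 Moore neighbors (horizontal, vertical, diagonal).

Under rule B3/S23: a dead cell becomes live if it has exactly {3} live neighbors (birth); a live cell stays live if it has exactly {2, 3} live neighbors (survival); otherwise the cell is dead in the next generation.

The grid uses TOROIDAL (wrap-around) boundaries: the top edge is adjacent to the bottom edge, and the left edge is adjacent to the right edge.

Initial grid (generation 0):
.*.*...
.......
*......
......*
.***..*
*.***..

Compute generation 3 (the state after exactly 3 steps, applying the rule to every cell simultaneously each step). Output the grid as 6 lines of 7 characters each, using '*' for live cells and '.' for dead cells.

Answer: ****...
.......
.......
.*...*.
......*
......*

Derivation:
Simulating step by step:
Generation 0 (given above): 12 live cells
Generation 1: 12 live cells
.*.**..
.......
.......
.**...*
.*..***
*...*..
Generation 2: 14 live cells
...**..
.......
.......
.**...*
.****.*
***...*
Generation 3: 8 live cells
(generation 3 grid is the final answer)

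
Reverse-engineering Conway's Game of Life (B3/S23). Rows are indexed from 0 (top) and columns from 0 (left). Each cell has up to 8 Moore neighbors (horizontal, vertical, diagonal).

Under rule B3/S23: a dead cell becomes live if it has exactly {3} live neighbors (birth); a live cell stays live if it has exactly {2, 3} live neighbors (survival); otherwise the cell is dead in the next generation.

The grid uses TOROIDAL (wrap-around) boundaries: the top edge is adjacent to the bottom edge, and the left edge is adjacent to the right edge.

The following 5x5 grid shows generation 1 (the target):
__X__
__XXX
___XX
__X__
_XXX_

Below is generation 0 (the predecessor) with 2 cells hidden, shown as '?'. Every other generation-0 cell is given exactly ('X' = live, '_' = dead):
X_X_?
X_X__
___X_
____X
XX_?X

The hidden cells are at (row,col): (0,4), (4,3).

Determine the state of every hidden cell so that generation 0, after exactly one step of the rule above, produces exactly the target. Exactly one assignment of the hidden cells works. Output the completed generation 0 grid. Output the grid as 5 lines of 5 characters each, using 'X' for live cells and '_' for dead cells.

Hidden generation-0 cells (in order): (0,4), (4,3).
A hidden cell only influences target cells in its own 3x3 neighborhood. Try each of the 2^2 = 4 assignments, step the completed generation 0 forward once under B3/S23, and compare with the target:
  (0,4)=_ (4,3)=_ -> step gives (0,3)='X' but target has '_' -> reject
  (0,4)=_ (4,3)=X -> step reproduces the target at every cell -> ACCEPT
  (0,4)=X (4,3)=_ -> step gives (1,0)='X' but target has '_' -> reject
  (0,4)=X (4,3)=X -> step gives (1,0)='X' but target has '_' -> reject
Unique solution: (0,4)=dead, (4,3)=live.
Check: live-neighbor counts of every cell in the completed generation 0:
46345
14233
22223
42344
43334
Applying B3/S23 to generation 0 with these counts gives:
__X__
__XXX
___XX
__X__
_XXX_
which matches the target exactly.

Answer: X_X__
X_X__
___X_
____X
XX_XX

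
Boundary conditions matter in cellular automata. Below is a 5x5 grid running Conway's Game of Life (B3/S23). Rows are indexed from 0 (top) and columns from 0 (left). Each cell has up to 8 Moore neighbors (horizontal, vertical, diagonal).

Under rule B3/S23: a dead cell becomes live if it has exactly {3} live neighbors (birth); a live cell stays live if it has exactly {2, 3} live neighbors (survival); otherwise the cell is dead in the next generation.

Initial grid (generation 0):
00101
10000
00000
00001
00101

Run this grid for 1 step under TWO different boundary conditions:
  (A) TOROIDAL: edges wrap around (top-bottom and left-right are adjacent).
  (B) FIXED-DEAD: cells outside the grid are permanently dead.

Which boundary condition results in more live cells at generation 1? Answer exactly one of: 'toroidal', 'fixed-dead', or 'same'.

Under TOROIDAL boundary, generation 1:
11001
00000
00000
00010
10001
Population = 6

Under FIXED-DEAD boundary, generation 1:
00000
00000
00000
00010
00010
Population = 2

Comparison: toroidal=6, fixed-dead=2 -> toroidal

Answer: toroidal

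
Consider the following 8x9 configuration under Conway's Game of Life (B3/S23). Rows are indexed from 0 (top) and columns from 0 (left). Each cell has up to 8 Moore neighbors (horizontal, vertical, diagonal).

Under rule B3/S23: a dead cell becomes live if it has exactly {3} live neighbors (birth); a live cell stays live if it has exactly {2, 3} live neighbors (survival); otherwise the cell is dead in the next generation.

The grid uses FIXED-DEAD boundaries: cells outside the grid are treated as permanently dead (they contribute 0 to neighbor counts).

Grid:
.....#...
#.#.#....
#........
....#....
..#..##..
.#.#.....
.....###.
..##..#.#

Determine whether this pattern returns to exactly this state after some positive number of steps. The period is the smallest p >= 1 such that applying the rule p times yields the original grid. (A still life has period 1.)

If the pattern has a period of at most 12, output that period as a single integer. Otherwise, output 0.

Simulating and comparing each generation to the original:
Gen 0 (original, given above): 18 live cells
Gen 1: 18 live cells, differs from original
Gen 2: 11 live cells, differs from original
Gen 3: 10 live cells, differs from original
Gen 4: 11 live cells, differs from original
Gen 5: 13 live cells, differs from original
Gen 6: 14 live cells, differs from original
Gen 7: 14 live cells, differs from original
Gen 8: 12 live cells, differs from original
Gen 9: 17 live cells, differs from original
Gen 10: 13 live cells, differs from original
Gen 11: 19 live cells, differs from original
Gen 12: 10 live cells, differs from original
No period found within 12 steps.

Answer: 0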